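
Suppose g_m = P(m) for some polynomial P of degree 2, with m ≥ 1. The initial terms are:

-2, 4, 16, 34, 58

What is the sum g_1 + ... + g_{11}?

1298

1st diffs: 6, 12, 18, 24.
2nd diffs: 6, 6, 6 (constant).
Newton forward-difference form: g_m = -2 + 6·C(m-1,1) + 6·C(m-1,2).
Continuing: …, 88, 124, 166, 214, …, g_{11} = 328.
Summing m = 1..11 (11 terms) gives 1298.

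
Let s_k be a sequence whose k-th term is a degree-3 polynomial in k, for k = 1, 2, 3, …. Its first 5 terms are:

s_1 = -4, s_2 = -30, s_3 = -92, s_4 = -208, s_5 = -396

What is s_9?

1st diffs: -26, -62, -116, -188.
2nd diffs: -36, -54, -72.
3rd diffs: -18, -18 (constant).
So s_k = -3k^3 - 5k + 4.
Evaluating at k = 9 gives s_9 = -2228.

-2228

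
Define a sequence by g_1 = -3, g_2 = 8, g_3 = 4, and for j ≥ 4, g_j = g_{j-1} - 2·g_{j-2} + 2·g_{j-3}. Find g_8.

Compute successive terms:
g_4 = -18  g_5 = -10  g_6 = 34  g_7 = 18  g_8 = -70.

-70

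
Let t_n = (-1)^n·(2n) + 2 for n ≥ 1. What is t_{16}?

(-1)^16 = 1; 2n at n=16 is 32; so t_{16} = 34.

34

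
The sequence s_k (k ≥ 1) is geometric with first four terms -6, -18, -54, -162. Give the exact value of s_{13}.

-3188646

Common ratio r = 3.
s_k = (-6)·3^(k-1).
s_{13} = (-6)·3^12 = -3188646.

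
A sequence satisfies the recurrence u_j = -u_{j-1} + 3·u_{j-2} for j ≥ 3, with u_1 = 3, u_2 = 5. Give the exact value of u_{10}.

Iterate the recurrence:
u_3 = 4, u_4 = 11, u_5 = 1, u_6 = 32, u_7 = -29, u_8 = 125, u_9 = -212, u_{10} = 587.

587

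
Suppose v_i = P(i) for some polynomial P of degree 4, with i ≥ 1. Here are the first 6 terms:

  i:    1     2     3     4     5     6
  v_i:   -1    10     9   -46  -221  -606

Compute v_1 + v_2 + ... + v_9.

1st diffs: 11, -1, -55, -175, -385.
2nd diffs: -12, -54, -120, -210.
3rd diffs: -42, -66, -90.
4th diffs: -24, -24 (constant).
Newton forward-difference form: v_i = -1 + 11·C(i-1,1) + (-12)·C(i-1,2) + (-42)·C(i-1,3) + (-24)·C(i-1,4).
Continuing: -1315, -2486, -4281.
Summing i = 1..9 (9 terms) gives -8937.

-8937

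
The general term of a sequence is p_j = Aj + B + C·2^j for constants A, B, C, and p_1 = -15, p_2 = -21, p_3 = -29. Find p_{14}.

At j = 1, 2, 3: A + B + 2C = -15; 2A + B + 4C = -21; 3A + B + 8C = -29.
Subtracting the first from the second: A + 2C = -6.
Subtracting the second from the third: A + 4C = -8.
Solving: C = -1, A = -4, then B = -9.
Hence p_{14} = -4·14 + (-9) + (-1)·16384 = -16449.

-16449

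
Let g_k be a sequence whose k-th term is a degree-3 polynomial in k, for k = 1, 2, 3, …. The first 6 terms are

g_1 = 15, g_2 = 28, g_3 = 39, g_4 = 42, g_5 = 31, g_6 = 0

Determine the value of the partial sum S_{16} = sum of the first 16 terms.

-10240

1st diffs: 13, 11, 3, -11, -31.
2nd diffs: -2, -8, -14, -20.
3rd diffs: -6, -6, -6 (constant).
Newton forward-difference form: g_k = 15 + 13·C(k-1,1) + (-2)·C(k-1,2) + (-6)·C(k-1,3).
Continuing: …, -57, -146, -273, -444, …, g_{16} = -2730.
Summing k = 1..16 (16 terms) gives -10240.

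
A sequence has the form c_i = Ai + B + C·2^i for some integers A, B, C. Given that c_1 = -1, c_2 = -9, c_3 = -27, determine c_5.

-143

At i = 1, 2, 3: A + B + 2C = -1; 2A + B + 4C = -9; 3A + B + 8C = -27.
Subtracting the first from the second: A + 2C = -8.
Subtracting the second from the third: A + 4C = -18.
Solving: C = -5, A = 2, then B = 7.
Therefore c_5 = 10 + 7 + (-5)·32 = -143.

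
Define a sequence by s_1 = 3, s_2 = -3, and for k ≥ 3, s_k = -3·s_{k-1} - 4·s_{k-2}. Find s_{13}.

-12147

Applying the relation repeatedly:
s_3 = -3;  s_4 = 21;  s_5 = -51;  …;  s_{10} = -1371;  s_{11} = 861;  s_{12} = 2901;  s_{13} = -12147.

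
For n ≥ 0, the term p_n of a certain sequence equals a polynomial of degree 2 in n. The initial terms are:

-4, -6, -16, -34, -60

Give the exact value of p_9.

1st diffs: -2, -10, -18, -26.
2nd diffs: -8, -8, -8 (constant).
Newton forward-difference form: p_n = -4 + (-2)·C(n,1) + (-8)·C(n,2).
At n = 9: n = 9, so p_9 = -4 - 18 - 288 = -310.

-310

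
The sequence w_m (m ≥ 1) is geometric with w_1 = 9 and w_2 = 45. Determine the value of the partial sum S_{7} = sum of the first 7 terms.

Common ratio r = 5.
w_m = 9·5^(m-1).
S = 9·(5^7 - 1)/(5 - 1) = 9·(78125 - 1)/(4) = 175779.

175779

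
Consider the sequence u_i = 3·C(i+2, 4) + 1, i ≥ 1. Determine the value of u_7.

379

C(9, 4) = 126, so u_7 = 379.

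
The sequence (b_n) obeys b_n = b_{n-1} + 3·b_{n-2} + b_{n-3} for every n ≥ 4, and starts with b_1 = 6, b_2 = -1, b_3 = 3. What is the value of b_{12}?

b_4 = 6; b_5 = 14; b_6 = 35; b_7 = 83; b_8 = 202; b_9 = 486; b_{10} = 1175; b_{11} = 2835; b_{12} = 6846.

6846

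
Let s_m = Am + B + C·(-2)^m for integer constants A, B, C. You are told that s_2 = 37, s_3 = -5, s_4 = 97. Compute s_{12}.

16465

At m = 2, 3, 4: 2A + B + 4C = 37; 3A + B - 8C = -5; 4A + B + 16C = 97.
Subtracting the first from the second: A - 12C = -42.
Subtracting the second from the third: A + 24C = 102.
Solving: C = 4, A = 6, then B = 9.
So s_m = 6·m + 9 + 4·(-2)^m; at m=12 this is 16465.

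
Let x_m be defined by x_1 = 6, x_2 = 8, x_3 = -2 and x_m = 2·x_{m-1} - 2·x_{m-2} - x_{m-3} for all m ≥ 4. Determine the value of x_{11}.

-232

Iterate the recurrence:
x_4 = -26, x_5 = -56, x_6 = -58, x_7 = 22, x_8 = 216, x_9 = 446, x_{10} = 438, x_{11} = -232.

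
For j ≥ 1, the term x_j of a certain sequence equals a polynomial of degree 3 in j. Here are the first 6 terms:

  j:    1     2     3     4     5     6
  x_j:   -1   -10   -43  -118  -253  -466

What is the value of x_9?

-1753

1st diffs: -9, -33, -75, -135, -213.
2nd diffs: -24, -42, -60, -78.
3rd diffs: -18, -18, -18 (constant).
So x_j = -3j^3 + 6j^2 - 6j + 2.
Evaluating at j = 9 gives x_9 = -1753.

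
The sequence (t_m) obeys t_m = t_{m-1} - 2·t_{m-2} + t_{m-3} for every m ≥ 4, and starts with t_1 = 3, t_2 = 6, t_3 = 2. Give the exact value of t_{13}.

Step forward from the initial values:
t_4 = -7; t_5 = -5; t_6 = 11; t_7 = 14; t_8 = -13; t_9 = -30; t_{10} = 10; t_{11} = 57; t_{12} = 7; t_{13} = -97.

-97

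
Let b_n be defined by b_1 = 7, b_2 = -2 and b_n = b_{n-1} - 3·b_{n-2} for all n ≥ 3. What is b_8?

Compute successive terms:
b_3 = -23  b_4 = -17  b_5 = 52  b_6 = 103  b_7 = -53  b_8 = -362.

-362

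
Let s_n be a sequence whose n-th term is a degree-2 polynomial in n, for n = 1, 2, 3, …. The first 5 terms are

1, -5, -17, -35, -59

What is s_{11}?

1st diffs: -6, -12, -18, -24.
2nd diffs: -6, -6, -6 (constant).
So s_n = -3n^2 + 3n + 1.
Evaluating at n = 11 gives s_{11} = -329.

-329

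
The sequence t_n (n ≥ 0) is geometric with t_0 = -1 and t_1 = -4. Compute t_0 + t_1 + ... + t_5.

Common ratio r = 4.
t_n = (-1)·4^(n-0).
S = (-1)·(4^6 - 1)/(4 - 1) = (-1)·(4096 - 1)/(3) = -1365.

-1365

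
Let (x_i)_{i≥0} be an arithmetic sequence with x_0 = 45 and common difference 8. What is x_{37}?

x_i = 45 + (i - 0)·8.
x_{37} = 45 + 37·8 = 341.

341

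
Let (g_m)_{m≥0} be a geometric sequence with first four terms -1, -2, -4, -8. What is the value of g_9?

Common ratio r = 2.
g_m = (-1)·2^(m-0).
g_9 = (-1)·2^9 = -512.

-512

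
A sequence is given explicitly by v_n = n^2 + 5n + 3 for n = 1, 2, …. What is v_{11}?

179

v_{11} = 1·11^2 + 5·11 + 3 = 179.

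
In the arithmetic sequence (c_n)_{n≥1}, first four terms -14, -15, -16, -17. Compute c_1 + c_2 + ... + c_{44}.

Common difference d = -1.
c_n = -14 + (n - 1)·(-1).
c_{44} = -57; S = 44·(-14 + (-57))/2 = -1562.

-1562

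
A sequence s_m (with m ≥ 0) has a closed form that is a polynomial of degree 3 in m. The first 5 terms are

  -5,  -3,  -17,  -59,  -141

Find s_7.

-747

1st diffs: 2, -14, -42, -82.
2nd diffs: -16, -28, -40.
3rd diffs: -12, -12 (constant).
So s_m = -2m^3 - 2m^2 + 6m - 5.
Evaluating at m = 7 gives s_7 = -747.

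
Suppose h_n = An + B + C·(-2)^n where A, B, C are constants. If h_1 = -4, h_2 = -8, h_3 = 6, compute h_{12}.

Write the equations: A + B - 2C = -4; 2A + B + 4C = -8; 3A + B - 8C = 6.
Subtracting the first from the second: A + 6C = -4.
Subtracting the second from the third: A - 12C = 14.
Solving: C = -1, A = 2, then B = -8.
So h_n = 2·n + (-8) + (-1)·(-2)^n; at n=12 this is -4080.

-4080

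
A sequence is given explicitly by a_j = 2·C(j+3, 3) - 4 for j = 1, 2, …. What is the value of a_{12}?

C(15, 3) = 455, so a_{12} = 906.

906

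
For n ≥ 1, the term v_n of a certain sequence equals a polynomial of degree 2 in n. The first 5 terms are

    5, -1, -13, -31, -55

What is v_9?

1st diffs: -6, -12, -18, -24.
2nd diffs: -6, -6, -6 (constant).
Newton forward-difference form: v_n = 5 + (-6)·C(n-1,1) + (-6)·C(n-1,2).
At n = 9: n-1 = 8, so v_9 = 5 - 48 - 168 = -211.

-211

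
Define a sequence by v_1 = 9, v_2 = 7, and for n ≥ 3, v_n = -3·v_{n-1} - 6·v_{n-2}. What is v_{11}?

-91611

Applying the relation repeatedly:
v_3 = -75, v_4 = 183, v_5 = -99, v_6 = -801, v_7 = 2997, v_8 = -4185, v_9 = -5427, v_{10} = 41391, v_{11} = -91611.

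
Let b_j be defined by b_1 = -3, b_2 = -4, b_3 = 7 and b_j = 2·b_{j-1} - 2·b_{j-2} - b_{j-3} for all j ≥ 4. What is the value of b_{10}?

b_4 = 25  b_5 = 40  b_6 = 23  b_7 = -59  b_8 = -204  b_9 = -313  b_{10} = -159.

-159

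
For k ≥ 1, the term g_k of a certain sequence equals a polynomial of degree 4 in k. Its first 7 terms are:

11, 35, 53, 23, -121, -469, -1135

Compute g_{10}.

-6541

1st diffs: 24, 18, -30, -144, -348, -666.
2nd diffs: -6, -48, -114, -204, -318.
3rd diffs: -42, -66, -90, -114.
4th diffs: -24, -24, -24 (constant).
Newton forward-difference form: g_k = 11 + 24·C(k-1,1) + (-6)·C(k-1,2) + (-42)·C(k-1,3) + (-24)·C(k-1,4).
At k = 10: k-1 = 9, so g_{10} = 11 + 216 - 216 - 3528 - 3024 = -6541.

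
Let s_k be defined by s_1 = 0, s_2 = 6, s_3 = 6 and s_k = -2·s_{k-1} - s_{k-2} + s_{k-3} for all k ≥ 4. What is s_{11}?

-354

s_4 = -18; s_5 = 36; s_6 = -48; s_7 = 42; s_8 = 0; s_9 = -90; s_{10} = 222; s_{11} = -354.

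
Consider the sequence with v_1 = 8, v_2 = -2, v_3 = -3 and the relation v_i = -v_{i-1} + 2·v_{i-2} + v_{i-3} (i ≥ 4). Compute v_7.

-49

Applying the relation repeatedly:
v_4 = 7; v_5 = -15; v_6 = 26; v_7 = -49.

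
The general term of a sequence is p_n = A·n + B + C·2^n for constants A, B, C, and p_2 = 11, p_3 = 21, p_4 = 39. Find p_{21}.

The three given values yield: 2A + B + 4C = 11; 3A + B + 8C = 21; 4A + B + 16C = 39.
Subtracting the first from the second: A + 4C = 10.
Subtracting the second from the third: A + 8C = 18.
Solving: C = 2, A = 2, then B = -1.
So p_n = 2·n + (-1) + 2·2^n; at n=21 this is 4194345.

4194345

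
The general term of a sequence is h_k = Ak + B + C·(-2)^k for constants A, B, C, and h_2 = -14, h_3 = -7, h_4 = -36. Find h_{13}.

The three given values yield: 2A + B + 4C = -14; 3A + B - 8C = -7; 4A + B + 16C = -36.
Subtracting the first from the second: A - 12C = 7.
Subtracting the second from the third: A + 24C = -29.
Solving: C = -1, A = -5, then B = 0.
So h_k = -5·k + 0 + (-1)·(-2)^k; at k=13 this is 8127.

8127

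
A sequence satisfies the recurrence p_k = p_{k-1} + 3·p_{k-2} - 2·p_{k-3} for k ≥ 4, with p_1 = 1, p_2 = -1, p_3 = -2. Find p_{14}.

Applying the relation repeatedly:
p_4 = -7; p_5 = -11; p_6 = -28; …; p_{11} = -791; p_{12} = -1684; p_{13} = -3203; p_{14} = -6673.

-6673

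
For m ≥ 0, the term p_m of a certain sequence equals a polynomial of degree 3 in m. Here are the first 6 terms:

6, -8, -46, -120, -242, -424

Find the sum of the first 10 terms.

1st diffs: -14, -38, -74, -122, -182.
2nd diffs: -24, -36, -48, -60.
3rd diffs: -12, -12, -12 (constant).
So p_m = -2m^3 - 6m^2 - 6m + 6.
Continuing: -678, -1016, -1450, -1992.
Summing m = 0..9 (10 terms) gives -5970.

-5970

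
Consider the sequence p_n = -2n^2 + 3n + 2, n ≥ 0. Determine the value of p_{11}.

p_{11} = -2·11^2 + 3·11 + 2 = -207.

-207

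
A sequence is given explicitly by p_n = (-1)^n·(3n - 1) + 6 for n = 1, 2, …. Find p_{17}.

-44

(-1)^17 = -1; 3n - 1 at n=17 is 50; so p_{17} = -44.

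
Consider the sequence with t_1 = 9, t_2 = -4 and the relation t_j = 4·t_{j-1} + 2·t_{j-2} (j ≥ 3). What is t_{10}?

6336

Iterate the recurrence:
t_3 = 2  t_4 = 0  t_5 = 4  t_6 = 16  t_7 = 72  t_8 = 320  t_9 = 1424  t_{10} = 6336.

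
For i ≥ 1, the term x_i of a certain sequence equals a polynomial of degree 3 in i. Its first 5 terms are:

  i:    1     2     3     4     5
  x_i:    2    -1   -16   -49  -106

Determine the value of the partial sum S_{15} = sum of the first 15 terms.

1st diffs: -3, -15, -33, -57.
2nd diffs: -12, -18, -24.
3rd diffs: -6, -6 (constant).
So x_i = -i^3 + 4i - 1.
Continuing: …, -193, -316, -481, -694, …, x_{15} = -3316.
Summing i = 1..15 (15 terms) gives -13935.

-13935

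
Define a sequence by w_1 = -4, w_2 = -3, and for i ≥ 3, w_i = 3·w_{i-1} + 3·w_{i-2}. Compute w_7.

-3996

Step forward from the initial values:
w_3 = -21;  w_4 = -72;  w_5 = -279;  w_6 = -1053;  w_7 = -3996.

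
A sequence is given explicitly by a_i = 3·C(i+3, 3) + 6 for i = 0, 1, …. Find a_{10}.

C(13, 3) = 286, so a_{10} = 864.

864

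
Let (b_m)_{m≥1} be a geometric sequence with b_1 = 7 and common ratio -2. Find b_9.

1792

b_m = 7·(-2)^(m-1).
b_9 = 7·(-2)^8 = 1792.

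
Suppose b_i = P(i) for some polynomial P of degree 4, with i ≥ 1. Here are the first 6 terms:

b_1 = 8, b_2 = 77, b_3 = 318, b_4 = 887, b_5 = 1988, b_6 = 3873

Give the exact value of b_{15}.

1st diffs: 69, 241, 569, 1101, 1885.
2nd diffs: 172, 328, 532, 784.
3rd diffs: 156, 204, 252.
4th diffs: 48, 48 (constant).
Newton forward-difference form: b_i = 8 + 69·C(i-1,1) + 172·C(i-1,2) + 156·C(i-1,3) + 48·C(i-1,4).
At i = 15: i-1 = 14, so b_{15} = 8 + 966 + 15652 + 56784 + 48048 = 121458.

121458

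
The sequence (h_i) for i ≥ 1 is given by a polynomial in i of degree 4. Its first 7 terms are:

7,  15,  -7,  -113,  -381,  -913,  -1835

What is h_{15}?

-46291

1st diffs: 8, -22, -106, -268, -532, -922.
2nd diffs: -30, -84, -162, -264, -390.
3rd diffs: -54, -78, -102, -126.
4th diffs: -24, -24, -24 (constant).
Newton forward-difference form: h_i = 7 + 8·C(i-1,1) + (-30)·C(i-1,2) + (-54)·C(i-1,3) + (-24)·C(i-1,4).
At i = 15: i-1 = 14, so h_{15} = 7 + 112 - 2730 - 19656 - 24024 = -46291.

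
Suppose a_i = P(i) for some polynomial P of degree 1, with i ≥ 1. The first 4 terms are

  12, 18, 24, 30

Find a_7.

48

1st diffs: 6, 6, 6 (constant).
So a_i = 6i + 6.
Evaluating at i = 7 gives a_7 = 48.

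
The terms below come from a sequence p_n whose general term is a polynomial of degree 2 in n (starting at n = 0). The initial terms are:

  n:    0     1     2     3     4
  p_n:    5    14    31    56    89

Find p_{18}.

1st diffs: 9, 17, 25, 33.
2nd diffs: 8, 8, 8 (constant).
Newton forward-difference form: p_n = 5 + 9·C(n,1) + 8·C(n,2).
At n = 18: n = 18, so p_{18} = 5 + 162 + 1224 = 1391.

1391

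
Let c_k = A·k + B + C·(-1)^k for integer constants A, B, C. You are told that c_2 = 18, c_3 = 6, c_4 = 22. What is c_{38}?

90

The three given values yield: 2A + B + C = 18; 3A + B - C = 6; 4A + B + C = 22.
Subtracting the first from the second: A - 2C = -12.
Subtracting the second from the third: A + 2C = 16.
Solving: C = 7, A = 2, then B = 7.
So c_k = 2·k + 7 + 7·(-1)^k; at k=38 this is 90.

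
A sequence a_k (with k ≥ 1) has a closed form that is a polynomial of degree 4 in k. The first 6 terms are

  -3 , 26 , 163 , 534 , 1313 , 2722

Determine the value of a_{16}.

1st diffs: 29, 137, 371, 779, 1409.
2nd diffs: 108, 234, 408, 630.
3rd diffs: 126, 174, 222.
4th diffs: 48, 48 (constant).
So a_k = 2k^4 + k^3 - 2k^2 - 2k - 2.
Evaluating at k = 16 gives a_{16} = 134622.

134622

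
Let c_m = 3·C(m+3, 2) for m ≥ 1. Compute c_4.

63

C(7, 2) = 21, so c_4 = 63.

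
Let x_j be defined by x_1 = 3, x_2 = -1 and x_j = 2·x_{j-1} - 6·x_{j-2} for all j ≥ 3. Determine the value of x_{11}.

23488

Step forward from the initial values:
x_3 = -20  x_4 = -34  x_5 = 52  x_6 = 308  x_7 = 304  x_8 = -1240  x_9 = -4304  x_{10} = -1168  x_{11} = 23488.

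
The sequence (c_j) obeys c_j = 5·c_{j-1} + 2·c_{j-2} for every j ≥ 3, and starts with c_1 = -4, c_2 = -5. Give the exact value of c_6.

c_3 = -33  c_4 = -175  c_5 = -941  c_6 = -5055.

-5055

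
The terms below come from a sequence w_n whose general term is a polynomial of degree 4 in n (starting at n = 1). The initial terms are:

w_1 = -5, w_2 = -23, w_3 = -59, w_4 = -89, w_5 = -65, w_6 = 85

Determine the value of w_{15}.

1st diffs: -18, -36, -30, 24, 150.
2nd diffs: -18, 6, 54, 126.
3rd diffs: 24, 48, 72.
4th diffs: 24, 24 (constant).
Newton forward-difference form: w_n = -5 + (-18)·C(n-1,1) + (-18)·C(n-1,2) + 24·C(n-1,3) + 24·C(n-1,4).
At n = 15: n-1 = 14, so w_{15} = -5 - 252 - 1638 + 8736 + 24024 = 30865.

30865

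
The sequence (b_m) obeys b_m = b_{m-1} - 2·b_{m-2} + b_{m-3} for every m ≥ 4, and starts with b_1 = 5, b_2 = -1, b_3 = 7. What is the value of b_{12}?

Step forward from the initial values:
b_4 = 14, b_5 = -1, b_6 = -22, b_7 = -6, b_8 = 37, b_9 = 27, b_{10} = -53, b_{11} = -70, b_{12} = 63.

63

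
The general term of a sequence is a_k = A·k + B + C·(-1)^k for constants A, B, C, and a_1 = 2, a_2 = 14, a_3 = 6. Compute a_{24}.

Write the equations: A + B - C = 2; 2A + B + C = 14; 3A + B - C = 6.
Subtracting the first from the second: A + 2C = 12.
Subtracting the second from the third: A - 2C = -8.
Solving: C = 5, A = 2, then B = 5.
Hence a_{24} = 2·24 + 5 + 5·1 = 58.

58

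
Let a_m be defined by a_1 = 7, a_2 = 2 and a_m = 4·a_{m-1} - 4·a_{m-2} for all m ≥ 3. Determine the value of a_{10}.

Applying the relation repeatedly:
a_3 = -20;  a_4 = -88;  a_5 = -272;  a_6 = -736;  a_7 = -1856;  a_8 = -4480;  a_9 = -10496;  a_{10} = -24064.
(Characteristic roots are 2 and 2.)

-24064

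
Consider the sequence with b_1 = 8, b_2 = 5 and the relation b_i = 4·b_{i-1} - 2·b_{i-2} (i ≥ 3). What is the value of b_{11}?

Iterate the recurrence:
b_3 = 4  b_4 = 6  b_5 = 16  b_6 = 52  b_7 = 176  b_8 = 600  b_9 = 2048  b_{10} = 6992  b_{11} = 23872.

23872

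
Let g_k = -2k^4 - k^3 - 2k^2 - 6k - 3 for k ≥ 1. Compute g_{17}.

g_{17} = -2·17^4 - 1·17^3 - 2·17^2 - 6·17 - 3 = -172638.

-172638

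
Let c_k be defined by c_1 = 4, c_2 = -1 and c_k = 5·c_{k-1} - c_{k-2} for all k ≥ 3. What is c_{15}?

Applying the relation repeatedly:
c_3 = -9  c_4 = -44  c_5 = -211  …  c_{12} = -12231099  c_{13} = -58602716  c_{14} = -280782481  c_{15} = -1345309689.

-1345309689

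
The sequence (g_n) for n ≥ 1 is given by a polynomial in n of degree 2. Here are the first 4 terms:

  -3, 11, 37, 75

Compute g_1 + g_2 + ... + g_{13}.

1st diffs: 14, 26, 38.
2nd diffs: 12, 12 (constant).
Newton forward-difference form: g_n = -3 + 14·C(n-1,1) + 12·C(n-1,2).
Continuing: …, 125, 187, 261, 347, …, g_{13} = 957.
Summing n = 1..13 (13 terms) gives 4485.

4485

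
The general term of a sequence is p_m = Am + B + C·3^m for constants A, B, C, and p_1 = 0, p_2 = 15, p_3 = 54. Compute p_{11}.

The three given values yield: A + B + 3C = 0; 2A + B + 9C = 15; 3A + B + 27C = 54.
Subtracting the first from the second: A + 6C = 15.
Subtracting the second from the third: A + 18C = 39.
Solving: C = 2, A = 3, then B = -9.
Therefore p_{11} = 33 + (-9) + 2·177147 = 354318.

354318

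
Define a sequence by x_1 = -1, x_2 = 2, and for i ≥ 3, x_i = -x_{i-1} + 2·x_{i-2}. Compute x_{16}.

32768

Compute successive terms:
x_3 = -4;  x_4 = 8;  x_5 = -16;  …;  x_{13} = -4096;  x_{14} = 8192;  x_{15} = -16384;  x_{16} = 32768.
(Characteristic roots are 1 and -2.)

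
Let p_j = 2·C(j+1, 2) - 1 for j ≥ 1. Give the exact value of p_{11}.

131

C(12, 2) = 66, so p_{11} = 131.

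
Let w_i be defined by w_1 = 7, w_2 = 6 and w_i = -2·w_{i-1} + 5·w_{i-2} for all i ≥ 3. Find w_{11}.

Compute successive terms:
w_3 = 23; w_4 = -16; w_5 = 147; w_6 = -374; w_7 = 1483; w_8 = -4836; w_9 = 17087; w_{10} = -58354; w_{11} = 202143.

202143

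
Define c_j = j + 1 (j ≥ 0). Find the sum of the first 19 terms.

190

Over j = 0..18: Σj = 171.
Total = (1)·171 + (1)·19 = 190.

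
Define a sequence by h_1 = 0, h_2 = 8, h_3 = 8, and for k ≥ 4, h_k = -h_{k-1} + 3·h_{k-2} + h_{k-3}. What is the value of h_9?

0

Step forward from the initial values:
h_4 = 16;  h_5 = 16;  h_6 = 40;  h_7 = 24;  h_8 = 112;  h_9 = 0.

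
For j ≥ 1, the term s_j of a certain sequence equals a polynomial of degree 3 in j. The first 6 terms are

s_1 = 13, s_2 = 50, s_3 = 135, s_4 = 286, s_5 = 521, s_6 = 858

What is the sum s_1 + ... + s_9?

7749

1st diffs: 37, 85, 151, 235, 337.
2nd diffs: 48, 66, 84, 102.
3rd diffs: 18, 18, 18 (constant).
Newton forward-difference form: s_j = 13 + 37·C(j-1,1) + 48·C(j-1,2) + 18·C(j-1,3).
Continuing: 1315, 1910, 2661.
Summing j = 1..9 (9 terms) gives 7749.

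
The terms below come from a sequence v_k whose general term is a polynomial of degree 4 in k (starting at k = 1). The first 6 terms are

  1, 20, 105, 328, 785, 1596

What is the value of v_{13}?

32305

1st diffs: 19, 85, 223, 457, 811.
2nd diffs: 66, 138, 234, 354.
3rd diffs: 72, 96, 120.
4th diffs: 24, 24 (constant).
So v_k = k^4 + 2k^3 - 4k^2 + 2k.
Evaluating at k = 13 gives v_{13} = 32305.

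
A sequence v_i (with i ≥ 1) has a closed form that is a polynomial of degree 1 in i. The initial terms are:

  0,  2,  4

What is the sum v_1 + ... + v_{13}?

1st diffs: 2, 2 (constant).
So v_i = 2i - 2.
Continuing: …, 6, 8, 10, 12, …, v_{13} = 24.
Summing i = 1..13 (13 terms) gives 156.

156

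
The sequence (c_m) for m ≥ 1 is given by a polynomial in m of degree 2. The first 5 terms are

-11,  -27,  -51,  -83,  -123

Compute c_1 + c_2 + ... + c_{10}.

-1790

1st diffs: -16, -24, -32, -40.
2nd diffs: -8, -8, -8 (constant).
Newton forward-difference form: c_m = -11 + (-16)·C(m-1,1) + (-8)·C(m-1,2).
Continuing: …, -171, -227, -291, -363, …, c_{10} = -443.
Summing m = 1..10 (10 terms) gives -1790.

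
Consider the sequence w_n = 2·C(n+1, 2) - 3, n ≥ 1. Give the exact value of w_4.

17

C(5, 2) = 10, so w_4 = 17.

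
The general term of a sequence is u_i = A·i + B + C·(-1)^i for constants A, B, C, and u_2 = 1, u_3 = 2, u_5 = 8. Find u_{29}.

80

The three given values yield: 2A + B + C = 1; 3A + B - C = 2; 5A + B - C = 8.
Subtracting the first from the second: A - 2C = 1.
Subtracting the second from the third: 2A = 6.
Solving: C = 1, A = 3, then B = -6.
Hence u_{29} = 3·29 + (-6) + 1·(-1) = 80.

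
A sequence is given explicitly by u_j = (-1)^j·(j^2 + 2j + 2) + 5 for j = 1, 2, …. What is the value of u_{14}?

(-1)^14 = 1; j^2 + 2j + 2 at j=14 is 226; so u_{14} = 231.

231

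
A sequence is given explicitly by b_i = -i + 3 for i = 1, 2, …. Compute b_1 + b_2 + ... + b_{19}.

Over i = 1..19: Σi = 190.
Total = (-1)·190 + (3)·19 = -133.

-133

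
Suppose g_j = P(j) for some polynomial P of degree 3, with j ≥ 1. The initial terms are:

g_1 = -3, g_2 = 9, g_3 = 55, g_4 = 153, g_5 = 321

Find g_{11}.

1st diffs: 12, 46, 98, 168.
2nd diffs: 34, 52, 70.
3rd diffs: 18, 18 (constant).
Newton forward-difference form: g_j = -3 + 12·C(j-1,1) + 34·C(j-1,2) + 18·C(j-1,3).
At j = 11: j-1 = 10, so g_{11} = -3 + 120 + 1530 + 2160 = 3807.

3807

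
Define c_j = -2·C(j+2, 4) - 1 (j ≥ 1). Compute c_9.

-661

C(11, 4) = 330, so c_9 = -661.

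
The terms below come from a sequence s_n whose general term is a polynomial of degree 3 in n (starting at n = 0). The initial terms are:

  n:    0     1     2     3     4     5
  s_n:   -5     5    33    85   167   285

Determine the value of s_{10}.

1625

1st diffs: 10, 28, 52, 82, 118.
2nd diffs: 18, 24, 30, 36.
3rd diffs: 6, 6, 6 (constant).
Newton forward-difference form: s_n = -5 + 10·C(n,1) + 18·C(n,2) + 6·C(n,3).
At n = 10: n = 10, so s_{10} = -5 + 100 + 810 + 720 = 1625.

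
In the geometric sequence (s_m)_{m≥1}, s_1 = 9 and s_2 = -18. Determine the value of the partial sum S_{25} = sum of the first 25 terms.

Common ratio r = -2.
s_m = 9·(-2)^(m-1).
S = 9·((-2)^25 - 1)/(-2 - 1) = 9·(-33554432 - 1)/(-3) = 100663299.

100663299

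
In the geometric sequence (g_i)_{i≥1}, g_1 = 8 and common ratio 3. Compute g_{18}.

1033121304

g_i = 8·3^(i-1).
g_{18} = 8·3^17 = 1033121304.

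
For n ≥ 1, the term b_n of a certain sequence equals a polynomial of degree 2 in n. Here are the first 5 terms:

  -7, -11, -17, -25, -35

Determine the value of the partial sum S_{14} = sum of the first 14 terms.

1st diffs: -4, -6, -8, -10.
2nd diffs: -2, -2, -2 (constant).
Newton forward-difference form: b_n = -7 + (-4)·C(n-1,1) + (-2)·C(n-1,2).
Continuing: …, -47, -61, -77, -95, …, b_{14} = -215.
Summing n = 1..14 (14 terms) gives -1190.

-1190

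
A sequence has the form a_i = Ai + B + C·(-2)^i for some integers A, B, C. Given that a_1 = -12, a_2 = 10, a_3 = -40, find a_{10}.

Write the equations: A + B - 2C = -12; 2A + B + 4C = 10; 3A + B - 8C = -40.
Subtracting the first from the second: A + 6C = 22.
Subtracting the second from the third: A - 12C = -50.
Solving: C = 4, A = -2, then B = -2.
Therefore a_{10} = -20 + (-2) + 4·1024 = 4074.

4074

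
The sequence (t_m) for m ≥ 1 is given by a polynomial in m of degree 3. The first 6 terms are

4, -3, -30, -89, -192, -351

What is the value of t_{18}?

1st diffs: -7, -27, -59, -103, -159.
2nd diffs: -20, -32, -44, -56.
3rd diffs: -12, -12, -12 (constant).
Newton forward-difference form: t_m = 4 + (-7)·C(m-1,1) + (-20)·C(m-1,2) + (-12)·C(m-1,3).
At m = 18: m-1 = 17, so t_{18} = 4 - 119 - 2720 - 8160 = -10995.

-10995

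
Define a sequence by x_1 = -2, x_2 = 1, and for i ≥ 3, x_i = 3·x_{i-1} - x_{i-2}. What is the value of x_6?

x_3 = 5; x_4 = 14; x_5 = 37; x_6 = 97.

97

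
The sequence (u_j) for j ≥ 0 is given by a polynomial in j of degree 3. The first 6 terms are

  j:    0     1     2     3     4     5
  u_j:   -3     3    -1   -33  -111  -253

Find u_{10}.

-2553

1st diffs: 6, -4, -32, -78, -142.
2nd diffs: -10, -28, -46, -64.
3rd diffs: -18, -18, -18 (constant).
Newton forward-difference form: u_j = -3 + 6·C(j,1) + (-10)·C(j,2) + (-18)·C(j,3).
At j = 10: j = 10, so u_{10} = -3 + 60 - 450 - 2160 = -2553.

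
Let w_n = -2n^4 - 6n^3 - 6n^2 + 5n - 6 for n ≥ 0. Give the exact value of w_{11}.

-37945

w_{11} = -2·11^4 - 6·11^3 - 6·11^2 + 5·11 - 6 = -37945.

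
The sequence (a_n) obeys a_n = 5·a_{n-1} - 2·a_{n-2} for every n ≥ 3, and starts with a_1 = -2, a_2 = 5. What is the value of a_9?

a_3 = 29, a_4 = 135, a_5 = 617, a_6 = 2815, a_7 = 12841, a_8 = 58575, a_9 = 267193.

267193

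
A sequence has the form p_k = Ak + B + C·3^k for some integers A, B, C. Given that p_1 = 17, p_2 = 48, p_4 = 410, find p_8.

32814

At k = 1, 2, 4: A + B + 3C = 17; 2A + B + 9C = 48; 4A + B + 81C = 410.
Subtracting the first from the second: A + 6C = 31.
Subtracting the second from the third: 2A + 72C = 362.
Solving: C = 5, A = 1, then B = 1.
Therefore p_8 = 8 + 1 + 5·6561 = 32814.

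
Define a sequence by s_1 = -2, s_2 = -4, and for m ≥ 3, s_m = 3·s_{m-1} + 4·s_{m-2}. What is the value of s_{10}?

Applying the relation repeatedly:
s_3 = -20  s_4 = -76  s_5 = -308  s_6 = -1228  s_7 = -4916  s_8 = -19660  s_9 = -78644  s_{10} = -314572.
(Characteristic roots are 4 and -1.)

-314572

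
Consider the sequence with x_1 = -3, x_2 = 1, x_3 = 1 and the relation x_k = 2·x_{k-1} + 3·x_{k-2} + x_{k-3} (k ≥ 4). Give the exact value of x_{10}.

2097

x_4 = 2;  x_5 = 8;  x_6 = 23;  x_7 = 72;  x_8 = 221;  x_9 = 681;  x_{10} = 2097.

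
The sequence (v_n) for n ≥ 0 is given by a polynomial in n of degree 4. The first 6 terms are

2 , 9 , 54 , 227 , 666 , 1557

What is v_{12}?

46154

1st diffs: 7, 45, 173, 439, 891.
2nd diffs: 38, 128, 266, 452.
3rd diffs: 90, 138, 186.
4th diffs: 48, 48 (constant).
Newton forward-difference form: v_n = 2 + 7·C(n,1) + 38·C(n,2) + 90·C(n,3) + 48·C(n,4).
At n = 12: n = 12, so v_{12} = 2 + 84 + 2508 + 19800 + 23760 = 46154.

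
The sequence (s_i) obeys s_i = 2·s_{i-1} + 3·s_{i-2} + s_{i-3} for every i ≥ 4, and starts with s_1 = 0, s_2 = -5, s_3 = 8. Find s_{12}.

Applying the relation repeatedly:
s_4 = 1;  s_5 = 21;  s_6 = 53;  s_7 = 170;  s_8 = 520;  s_9 = 1603;  s_{10} = 4936;  s_{11} = 15201;  s_{12} = 46813.

46813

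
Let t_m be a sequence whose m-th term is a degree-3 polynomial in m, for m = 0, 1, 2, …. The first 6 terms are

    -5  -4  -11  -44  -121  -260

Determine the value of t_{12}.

1st diffs: 1, -7, -33, -77, -139.
2nd diffs: -8, -26, -44, -62.
3rd diffs: -18, -18, -18 (constant).
Newton forward-difference form: t_m = -5 + 1·C(m,1) + (-8)·C(m,2) + (-18)·C(m,3).
At m = 12: m = 12, so t_{12} = -5 + 12 - 528 - 3960 = -4481.

-4481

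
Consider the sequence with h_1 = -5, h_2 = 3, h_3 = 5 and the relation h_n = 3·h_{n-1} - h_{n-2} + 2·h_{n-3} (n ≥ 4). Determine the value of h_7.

Compute successive terms:
h_4 = 2; h_5 = 7; h_6 = 29; h_7 = 84.

84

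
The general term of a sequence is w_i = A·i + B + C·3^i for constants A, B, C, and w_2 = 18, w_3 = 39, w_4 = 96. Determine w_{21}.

10460353269

The three given values yield: 2A + B + 9C = 18; 3A + B + 27C = 39; 4A + B + 81C = 96.
Subtracting the first from the second: A + 18C = 21.
Subtracting the second from the third: A + 54C = 57.
Solving: C = 1, A = 3, then B = 3.
Therefore w_{21} = 63 + 3 + 1·10460353203 = 10460353269.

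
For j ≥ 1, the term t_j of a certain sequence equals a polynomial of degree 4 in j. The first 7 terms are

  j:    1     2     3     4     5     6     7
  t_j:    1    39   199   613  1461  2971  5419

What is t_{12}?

44749

1st diffs: 38, 160, 414, 848, 1510, 2448.
2nd diffs: 122, 254, 434, 662, 938.
3rd diffs: 132, 180, 228, 276.
4th diffs: 48, 48, 48 (constant).
So t_j = 2j^4 + 2j^3 - j^2 - 3j + 1.
Evaluating at j = 12 gives t_{12} = 44749.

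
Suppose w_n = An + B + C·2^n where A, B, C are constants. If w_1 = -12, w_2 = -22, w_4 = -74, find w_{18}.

The three given values yield: A + B + 2C = -12; 2A + B + 4C = -22; 4A + B + 16C = -74.
Subtracting the first from the second: A + 2C = -10.
Subtracting the second from the third: 2A + 12C = -52.
Solving: C = -4, A = -2, then B = -2.
Hence w_{18} = -2·18 + (-2) + (-4)·262144 = -1048614.

-1048614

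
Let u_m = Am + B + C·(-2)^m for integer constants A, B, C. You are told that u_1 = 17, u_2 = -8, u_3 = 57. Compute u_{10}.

Write the equations: A + B - 2C = 17; 2A + B + 4C = -8; 3A + B - 8C = 57.
Subtracting the first from the second: A + 6C = -25.
Subtracting the second from the third: A - 12C = 65.
Solving: C = -5, A = 5, then B = 2.
Therefore u_{10} = 50 + 2 + (-5)·1024 = -5068.

-5068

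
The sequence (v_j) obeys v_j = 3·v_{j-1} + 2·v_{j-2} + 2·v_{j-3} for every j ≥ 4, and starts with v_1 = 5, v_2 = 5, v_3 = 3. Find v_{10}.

69413

Iterate the recurrence:
v_4 = 29, v_5 = 103, v_6 = 373, v_7 = 1383, v_8 = 5101, v_9 = 18815, v_{10} = 69413.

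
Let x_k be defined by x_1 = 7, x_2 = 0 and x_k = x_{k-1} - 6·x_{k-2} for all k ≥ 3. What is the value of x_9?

1218

Applying the relation repeatedly:
x_3 = -42; x_4 = -42; x_5 = 210; x_6 = 462; x_7 = -798; x_8 = -3570; x_9 = 1218.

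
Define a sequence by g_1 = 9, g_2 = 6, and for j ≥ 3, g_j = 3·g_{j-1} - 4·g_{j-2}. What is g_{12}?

-13326

Step forward from the initial values:
g_3 = -18;  g_4 = -78;  g_5 = -162;  g_6 = -174;  g_7 = 126;  g_8 = 1074;  g_9 = 2718;  g_{10} = 3858;  g_{11} = 702;  g_{12} = -13326.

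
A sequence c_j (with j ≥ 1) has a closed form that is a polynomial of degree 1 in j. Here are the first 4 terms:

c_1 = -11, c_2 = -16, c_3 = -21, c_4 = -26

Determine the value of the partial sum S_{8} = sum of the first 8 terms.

-228

1st diffs: -5, -5, -5 (constant).
So c_j = -5j - 6.
Continuing: -31, -36, -41, -46.
Summing j = 1..8 (8 terms) gives -228.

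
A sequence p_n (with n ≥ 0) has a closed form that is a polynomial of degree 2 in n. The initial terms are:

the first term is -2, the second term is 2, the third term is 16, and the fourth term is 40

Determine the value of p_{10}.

488

1st diffs: 4, 14, 24.
2nd diffs: 10, 10 (constant).
Newton forward-difference form: p_n = -2 + 4·C(n,1) + 10·C(n,2).
At n = 10: n = 10, so p_{10} = -2 + 40 + 450 = 488.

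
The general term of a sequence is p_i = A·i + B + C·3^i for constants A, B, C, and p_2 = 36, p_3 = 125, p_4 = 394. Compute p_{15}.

71744513

At i = 2, 3, 4: 2A + B + 9C = 36; 3A + B + 27C = 125; 4A + B + 81C = 394.
Subtracting the first from the second: A + 18C = 89.
Subtracting the second from the third: A + 54C = 269.
Solving: C = 5, A = -1, then B = -7.
So p_i = -1·i + (-7) + 5·3^i; at i=15 this is 71744513.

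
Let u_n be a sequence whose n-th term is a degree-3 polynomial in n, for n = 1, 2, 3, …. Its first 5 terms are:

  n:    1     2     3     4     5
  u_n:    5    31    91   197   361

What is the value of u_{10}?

1st diffs: 26, 60, 106, 164.
2nd diffs: 34, 46, 58.
3rd diffs: 12, 12 (constant).
So u_n = 2n^3 + 5n^2 - 3n + 1.
Evaluating at n = 10 gives u_{10} = 2471.

2471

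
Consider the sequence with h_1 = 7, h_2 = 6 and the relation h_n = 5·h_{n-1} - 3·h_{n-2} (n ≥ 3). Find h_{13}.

12502863

h_3 = 9, h_4 = 27, h_5 = 108, …, h_{10} = 156951, h_{11} = 675324, h_{12} = 2905767, h_{13} = 12502863.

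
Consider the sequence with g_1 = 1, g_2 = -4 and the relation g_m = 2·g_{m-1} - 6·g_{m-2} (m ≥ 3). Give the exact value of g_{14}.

Applying the relation repeatedly:
g_3 = -14  g_4 = -4  g_5 = 76  …  g_{11} = 18976  g_{12} = 15296  g_{13} = -83264  g_{14} = -258304.

-258304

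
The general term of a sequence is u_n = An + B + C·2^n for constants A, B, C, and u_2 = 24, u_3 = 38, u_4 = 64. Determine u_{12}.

12320

Plug in n = 2, 3, 4: 2A + B + 4C = 24; 3A + B + 8C = 38; 4A + B + 16C = 64.
Subtracting the first from the second: A + 4C = 14.
Subtracting the second from the third: A + 8C = 26.
Solving: C = 3, A = 2, then B = 8.
Hence u_{12} = 2·12 + 8 + 3·4096 = 12320.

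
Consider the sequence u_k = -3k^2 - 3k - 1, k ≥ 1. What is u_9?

-271

u_9 = -3·9^2 - 3·9 - 1 = -271.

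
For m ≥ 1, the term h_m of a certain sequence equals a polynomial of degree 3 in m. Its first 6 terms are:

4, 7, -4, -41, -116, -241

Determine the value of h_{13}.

1st diffs: 3, -11, -37, -75, -125.
2nd diffs: -14, -26, -38, -50.
3rd diffs: -12, -12, -12 (constant).
Newton forward-difference form: h_m = 4 + 3·C(m-1,1) + (-14)·C(m-1,2) + (-12)·C(m-1,3).
At m = 13: m-1 = 12, so h_{13} = 4 + 36 - 924 - 2640 = -3524.

-3524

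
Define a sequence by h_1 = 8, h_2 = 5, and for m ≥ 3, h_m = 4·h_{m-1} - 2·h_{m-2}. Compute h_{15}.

3243776

h_3 = 4;  h_4 = 6;  h_5 = 16;  …;  h_{12} = 81504;  h_{13} = 278272;  h_{14} = 950080;  h_{15} = 3243776.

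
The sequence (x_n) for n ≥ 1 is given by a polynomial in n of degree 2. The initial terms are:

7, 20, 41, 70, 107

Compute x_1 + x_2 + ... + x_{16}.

1st diffs: 13, 21, 29, 37.
2nd diffs: 8, 8, 8 (constant).
Newton forward-difference form: x_n = 7 + 13·C(n-1,1) + 8·C(n-1,2).
Continuing: …, 152, 205, 266, 335, …, x_{16} = 1042.
Summing n = 1..16 (16 terms) gives 6152.

6152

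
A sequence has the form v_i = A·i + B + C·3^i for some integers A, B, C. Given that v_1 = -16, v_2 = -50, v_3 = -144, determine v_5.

Plug in i = 1, 2, 3: A + B + 3C = -16; 2A + B + 9C = -50; 3A + B + 27C = -144.
Subtracting the first from the second: A + 6C = -34.
Subtracting the second from the third: A + 18C = -94.
Solving: C = -5, A = -4, then B = 3.
Therefore v_5 = -20 + 3 + (-5)·243 = -1232.

-1232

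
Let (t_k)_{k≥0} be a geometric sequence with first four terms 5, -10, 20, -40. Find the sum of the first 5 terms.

55

Common ratio r = -2.
t_k = 5·(-2)^(k-0).
S = 5·((-2)^5 - 1)/(-2 - 1) = 5·(-32 - 1)/(-3) = 55.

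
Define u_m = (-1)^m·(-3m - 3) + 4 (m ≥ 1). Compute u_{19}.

(-1)^19 = -1; -3m - 3 at m=19 is -60; so u_{19} = 64.

64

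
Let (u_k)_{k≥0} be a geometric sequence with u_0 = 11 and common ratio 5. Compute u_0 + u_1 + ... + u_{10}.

134277341

u_k = 11·5^(k-0).
S = 11·(5^11 - 1)/(5 - 1) = 11·(48828125 - 1)/(4) = 134277341.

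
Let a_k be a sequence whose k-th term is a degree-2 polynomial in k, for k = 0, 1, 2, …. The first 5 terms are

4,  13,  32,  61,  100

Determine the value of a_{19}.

1885

1st diffs: 9, 19, 29, 39.
2nd diffs: 10, 10, 10 (constant).
So a_k = 5k^2 + 4k + 4.
Evaluating at k = 19 gives a_{19} = 1885.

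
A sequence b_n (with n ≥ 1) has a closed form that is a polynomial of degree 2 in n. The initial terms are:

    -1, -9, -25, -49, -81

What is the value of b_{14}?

1st diffs: -8, -16, -24, -32.
2nd diffs: -8, -8, -8 (constant).
Newton forward-difference form: b_n = -1 + (-8)·C(n-1,1) + (-8)·C(n-1,2).
At n = 14: n-1 = 13, so b_{14} = -1 - 104 - 624 = -729.

-729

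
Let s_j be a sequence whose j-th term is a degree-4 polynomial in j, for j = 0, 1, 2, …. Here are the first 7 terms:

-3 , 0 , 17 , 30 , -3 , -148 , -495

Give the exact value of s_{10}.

-6543

1st diffs: 3, 17, 13, -33, -145, -347.
2nd diffs: 14, -4, -46, -112, -202.
3rd diffs: -18, -42, -66, -90.
4th diffs: -24, -24, -24 (constant).
So s_j = -j^4 + 3j^3 + 5j^2 - 4j - 3.
Evaluating at j = 10 gives s_{10} = -6543.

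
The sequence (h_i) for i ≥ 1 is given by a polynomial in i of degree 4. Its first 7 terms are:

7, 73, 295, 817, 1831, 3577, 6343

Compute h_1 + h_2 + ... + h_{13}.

1st diffs: 66, 222, 522, 1014, 1746, 2766.
2nd diffs: 156, 300, 492, 732, 1020.
3rd diffs: 144, 192, 240, 288.
4th diffs: 48, 48, 48 (constant).
Newton forward-difference form: h_i = 7 + 66·C(i-1,1) + 156·C(i-1,2) + 144·C(i-1,3) + 48·C(i-1,4).
Continuing: …, 10465, 16327, 24361, 35047, …, h_{13} = 66535.
Summing i = 1..13 (13 terms) gives 214591.

214591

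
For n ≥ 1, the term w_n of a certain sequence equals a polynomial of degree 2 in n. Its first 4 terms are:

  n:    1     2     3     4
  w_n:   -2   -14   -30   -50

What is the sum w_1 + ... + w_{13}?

1st diffs: -12, -16, -20.
2nd diffs: -4, -4 (constant).
Newton forward-difference form: w_n = -2 + (-12)·C(n-1,1) + (-4)·C(n-1,2).
Continuing: …, -74, -102, -134, -170, …, w_{13} = -410.
Summing n = 1..13 (13 terms) gives -2106.

-2106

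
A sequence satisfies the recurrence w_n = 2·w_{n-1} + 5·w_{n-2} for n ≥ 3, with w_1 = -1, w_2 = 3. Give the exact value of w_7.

521

Applying the relation repeatedly:
w_3 = 1;  w_4 = 17;  w_5 = 39;  w_6 = 163;  w_7 = 521.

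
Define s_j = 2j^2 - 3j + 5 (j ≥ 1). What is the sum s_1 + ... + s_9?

Over j = 1..9: Σj = 45, Σj² = 285.
Total = (2)·285 + (-3)·45 + (5)·9 = 480.

480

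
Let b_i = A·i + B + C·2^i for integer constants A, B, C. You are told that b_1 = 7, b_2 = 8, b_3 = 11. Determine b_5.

The three given values yield: A + B + 2C = 7; 2A + B + 4C = 8; 3A + B + 8C = 11.
Subtracting the first from the second: A + 2C = 1.
Subtracting the second from the third: A + 4C = 3.
Solving: C = 1, A = -1, then B = 6.
Therefore b_5 = -5 + 6 + 1·32 = 33.

33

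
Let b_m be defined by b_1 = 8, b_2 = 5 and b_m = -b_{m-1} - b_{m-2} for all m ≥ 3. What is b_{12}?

b_3 = -13  b_4 = 8  b_5 = 5  b_6 = -13  b_7 = 8  b_8 = 5  b_9 = -13  b_{10} = 8  b_{11} = 5  b_{12} = -13.

-13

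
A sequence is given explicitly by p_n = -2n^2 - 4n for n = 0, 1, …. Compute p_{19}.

p_{19} = -2·19^2 - 4·19 = -798.

-798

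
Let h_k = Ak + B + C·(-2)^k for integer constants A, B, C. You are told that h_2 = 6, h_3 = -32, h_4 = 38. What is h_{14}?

Plug in k = 2, 3, 4: 2A + B + 4C = 6; 3A + B - 8C = -32; 4A + B + 16C = 38.
Subtracting the first from the second: A - 12C = -38.
Subtracting the second from the third: A + 24C = 70.
Solving: C = 3, A = -2, then B = -2.
Hence h_{14} = -2·14 + (-2) + 3·16384 = 49122.

49122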